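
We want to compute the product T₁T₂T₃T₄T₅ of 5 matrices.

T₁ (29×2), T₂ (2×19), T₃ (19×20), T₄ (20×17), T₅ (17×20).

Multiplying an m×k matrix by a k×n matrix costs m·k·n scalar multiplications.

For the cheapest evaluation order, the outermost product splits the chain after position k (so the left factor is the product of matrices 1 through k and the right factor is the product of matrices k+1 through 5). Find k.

Adjacent pairs: T₁T₂ = 29·2·19 = 1102; T₂T₃ = 2·19·20 = 760; T₃T₄ = 19·20·17 = 6460; T₄T₅ = 20·17·20 = 6800.
Length 3: T₁..T₃: k=1: 0+760+29·2·20=1920; k=2: 1102+0+29·19·20=12122 → min 1920 | T₂..T₄: k=2: 0+6460+2·19·17=7106; k=3: 760+0+2·20·17=1440 → min 1440 | T₃..T₅: k=3: 0+6800+19·20·20=14400; k=4: 6460+0+19·17·20=12920 → min 12920.
Length 4: T₁..T₄: k=1: 0+1440+29·2·17=2426; k=2: 1102+6460+29·19·17=16929; k=3: 1920+0+29·20·17=11780 → min 2426 | T₂..T₅: k=2: 0+12920+2·19·20=13680; k=3: 760+6800+2·20·20=8360; k=4: 1440+0+2·17·20=2120 → min 2120.
Top-level splits: k=1: (T₁..T₁)·(T₂..T₅) → 0+2120+29·2·20 = 3280; k=2: (T₁..T₂)·(T₃..T₅) → 1102+12920+29·19·20 = 25042; k=3: (T₁..T₃)·(T₄..T₅) → 1920+6800+29·20·20 = 20320; k=4: (T₁..T₄)·(T₅..T₅) → 2426+0+29·17·20 = 12286.
Best split is after T₁, i.e. k = 1.

1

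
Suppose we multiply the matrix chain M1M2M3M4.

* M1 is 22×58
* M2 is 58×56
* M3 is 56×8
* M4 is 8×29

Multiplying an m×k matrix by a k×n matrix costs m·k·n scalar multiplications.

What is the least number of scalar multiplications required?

Adjacent pairs: M1M2 = 22·58·56 = 71456; M2M3 = 58·56·8 = 25984; M3M4 = 56·8·29 = 12992.
Length 3: M1..M3: k=1: 0+25984+22·58·8=36192; k=2: 71456+0+22·56·8=81312 → min 36192 | M2..M4: k=2: 0+12992+58·56·29=107184; k=3: 25984+0+58·8·29=39440 → min 39440.
Length 4: M1..M4: k=1: 0+39440+22·58·29=76444; k=2: 71456+12992+22·56·29=120176; k=3: 36192+0+22·8·29=41296 → min 41296.
Optimal order: ((M1(M2M3))M4) with cost 41296.

41296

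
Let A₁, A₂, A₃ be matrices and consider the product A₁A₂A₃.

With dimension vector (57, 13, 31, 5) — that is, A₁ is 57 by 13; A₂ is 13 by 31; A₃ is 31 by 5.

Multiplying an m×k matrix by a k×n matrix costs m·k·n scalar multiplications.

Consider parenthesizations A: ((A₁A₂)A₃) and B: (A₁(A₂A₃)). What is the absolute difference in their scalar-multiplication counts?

26086

Order A = ((A₁A₂)A₃): (A₁A₂): 57×13 by 13×31 → 57×31, cost 57·13·31 = 22971; ((A₁A₂)A₃): 57×31 by 31×5 → 57×5, cost 57·31·5 = 8835; cumulative 31806. Total 31806.
Order B = (A₁(A₂A₃)): (A₂A₃): 13×31 by 31×5 → 13×5, cost 13·31·5 = 2015; (A₁(A₂A₃)): 57×13 by 13×5 → 57×5, cost 57·13·5 = 3705; cumulative 5720. Total 5720.
Difference: |31806 − 5720| = 26086.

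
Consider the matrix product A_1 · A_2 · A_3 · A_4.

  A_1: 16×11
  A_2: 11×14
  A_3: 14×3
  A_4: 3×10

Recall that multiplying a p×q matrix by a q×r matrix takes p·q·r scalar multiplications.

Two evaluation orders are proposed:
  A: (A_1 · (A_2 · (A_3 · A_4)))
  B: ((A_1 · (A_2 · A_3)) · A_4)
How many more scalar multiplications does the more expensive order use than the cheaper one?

Order A = (A_1 · (A_2 · (A_3 · A_4))): (A_3 · A_4): 14×3 by 3×10 → 14×10, cost 14·3·10 = 420; (A_2 · (A_3 · A_4)): 11×14 by 14×10 → 11×10, cost 11·14·10 = 1540; cumulative 1960; (A_1 · (A_2 · (A_3 · A_4))): 16×11 by 11×10 → 16×10, cost 16·11·10 = 1760; cumulative 3720. Total 3720.
Order B = ((A_1 · (A_2 · A_3)) · A_4): (A_2 · A_3): 11×14 by 14×3 → 11×3, cost 11·14·3 = 462; (A_1 · (A_2 · A_3)): 16×11 by 11×3 → 16×3, cost 16·11·3 = 528; cumulative 990; ((A_1 · (A_2 · A_3)) · A_4): 16×3 by 3×10 → 16×10, cost 16·3·10 = 480; cumulative 1470. Total 1470.
Difference: |3720 − 1470| = 2250.

2250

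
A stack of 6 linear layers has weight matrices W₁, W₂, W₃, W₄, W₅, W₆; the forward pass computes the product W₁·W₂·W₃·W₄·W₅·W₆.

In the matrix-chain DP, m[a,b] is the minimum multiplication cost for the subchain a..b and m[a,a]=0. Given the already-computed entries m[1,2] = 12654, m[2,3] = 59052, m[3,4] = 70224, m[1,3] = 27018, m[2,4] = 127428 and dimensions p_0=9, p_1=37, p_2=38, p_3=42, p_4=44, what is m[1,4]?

m[1,4] = min over k∈[1,3] of m[1,k]+m[k+1,4]+p_{0}·p_k·p_{4}.
k=1: 0 + 127428 + 9·37·44 = 142080; k=2: 12654 + 70224 + 9·38·44 = 97926; k=3: 27018 + 0 + 9·42·44 = 43650.
Minimum: 43650 at k=3.

43650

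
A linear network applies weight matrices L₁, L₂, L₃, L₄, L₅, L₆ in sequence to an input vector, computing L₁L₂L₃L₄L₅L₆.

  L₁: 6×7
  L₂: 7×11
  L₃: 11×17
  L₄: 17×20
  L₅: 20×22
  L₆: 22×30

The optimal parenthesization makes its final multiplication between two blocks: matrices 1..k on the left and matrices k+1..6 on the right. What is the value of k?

5

Adjacent pairs: L₁L₂ = 6·7·11 = 462; L₂L₃ = 7·11·17 = 1309; L₃L₄ = 11·17·20 = 3740; L₄L₅ = 17·20·22 = 7480; L₅L₆ = 20·22·30 = 13200.
Length 3: L₁..L₃: k=1: 0+1309+6·7·17=2023; k=2: 462+0+6·11·17=1584 → min 1584 | L₂..L₄: k=2: 0+3740+7·11·20=5280; k=3: 1309+0+7·17·20=3689 → min 3689 | L₃..L₅: k=3: 0+7480+11·17·22=11594; k=4: 3740+0+11·20·22=8580 → min 8580 | L₄..L₆: k=4: 0+13200+17·20·30=23400; k=5: 7480+0+17·22·30=18700 → min 18700.
Length 4: L₁..L₄: k=1: 0+3689+6·7·20=4529; k=2: 462+3740+6·11·20=5522; k=3: 1584+0+6·17·20=3624 → min 3624 | L₂..L₅: k=2: 0+8580+7·11·22=10274; k=3: 1309+7480+7·17·22=11407; k=4: 3689+0+7·20·22=6769 → min 6769 | L₃..L₆: k=3: 0+18700+11·17·30=24310; k=4: 3740+13200+11·20·30=23540; k=5: 8580+0+11·22·30=15840 → min 15840.
Length 5: L₁..L₅: k=1: 0+6769+6·7·22=7693; k=2: 462+8580+6·11·22=10494; k=3: 1584+7480+6·17·22=11308; k=4: 3624+0+6·20·22=6264 → min 6264 | L₂..L₆: k=2: 0+15840+7·11·30=18150; k=3: 1309+18700+7·17·30=23579; k=4: 3689+13200+7·20·30=21089; k=5: 6769+0+7·22·30=11389 → min 11389.
Top-level splits: k=1: (L₁..L₁)·(L₂..L₆) → 0+11389+6·7·30 = 12649; k=2: (L₁..L₂)·(L₃..L₆) → 462+15840+6·11·30 = 18282; k=3: (L₁..L₃)·(L₄..L₆) → 1584+18700+6·17·30 = 23344; k=4: (L₁..L₄)·(L₅..L₆) → 3624+13200+6·20·30 = 20424; k=5: (L₁..L₅)·(L₆..L₆) → 6264+0+6·22·30 = 10224.
Best split is after L₅, i.e. k = 5.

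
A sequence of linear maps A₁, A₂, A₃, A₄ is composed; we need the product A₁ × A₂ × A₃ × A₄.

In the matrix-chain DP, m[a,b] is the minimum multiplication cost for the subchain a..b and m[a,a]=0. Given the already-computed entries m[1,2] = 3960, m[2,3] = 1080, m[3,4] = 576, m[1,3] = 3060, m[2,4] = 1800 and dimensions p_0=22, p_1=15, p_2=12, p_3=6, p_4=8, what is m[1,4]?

m[1,4] = min over k∈[1,3] of m[1,k]+m[k+1,4]+p_{0}·p_k·p_{4}.
k=1: 0 + 1800 + 22·15·8 = 4440; k=2: 3960 + 576 + 22·12·8 = 6648; k=3: 3060 + 0 + 22·6·8 = 4116.
Minimum: 4116 at k=3.

4116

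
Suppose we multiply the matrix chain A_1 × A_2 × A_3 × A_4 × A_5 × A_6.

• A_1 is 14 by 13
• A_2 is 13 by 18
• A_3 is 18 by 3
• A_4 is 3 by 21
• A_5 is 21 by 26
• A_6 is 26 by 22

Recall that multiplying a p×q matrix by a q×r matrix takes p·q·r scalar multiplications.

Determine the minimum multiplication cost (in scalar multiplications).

5526

Adjacent pairs: A_1A_2 = 14·13·18 = 3276; A_2A_3 = 13·18·3 = 702; A_3A_4 = 18·3·21 = 1134; A_4A_5 = 3·21·26 = 1638; A_5A_6 = 21·26·22 = 12012.
Length 3: A_1..A_3: k=1: 0+702+14·13·3=1248; k=2: 3276+0+14·18·3=4032 → min 1248 | A_2..A_4: k=2: 0+1134+13·18·21=6048; k=3: 702+0+13·3·21=1521 → min 1521 | A_3..A_5: k=3: 0+1638+18·3·26=3042; k=4: 1134+0+18·21·26=10962 → min 3042 | A_4..A_6: k=4: 0+12012+3·21·22=13398; k=5: 1638+0+3·26·22=3354 → min 3354.
Length 4: A_1..A_4: k=1: 0+1521+14·13·21=5343; k=2: 3276+1134+14·18·21=9702; k=3: 1248+0+14·3·21=2130 → min 2130 | A_2..A_5: k=2: 0+3042+13·18·26=9126; k=3: 702+1638+13·3·26=3354; k=4: 1521+0+13·21·26=8619 → min 3354 | A_3..A_6: k=3: 0+3354+18·3·22=4542; k=4: 1134+12012+18·21·22=21462; k=5: 3042+0+18·26·22=13338 → min 4542.
Length 5: A_1..A_5: k=1: 0+3354+14·13·26=8086; k=2: 3276+3042+14·18·26=12870; k=3: 1248+1638+14·3·26=3978; k=4: 2130+0+14·21·26=9774 → min 3978 | A_2..A_6: k=2: 0+4542+13·18·22=9690; k=3: 702+3354+13·3·22=4914; k=4: 1521+12012+13·21·22=19539; k=5: 3354+0+13·26·22=10790 → min 4914.
Length 6: A_1..A_6: k=1: 0+4914+14·13·22=8918; k=2: 3276+4542+14·18·22=13362; k=3: 1248+3354+14·3·22=5526; k=4: 2130+12012+14·21·22=20610; k=5: 3978+0+14·26·22=11986 → min 5526.
Optimal order: ((A_1 × (A_2 × A_3)) × ((A_4 × A_5) × A_6)) with cost 5526.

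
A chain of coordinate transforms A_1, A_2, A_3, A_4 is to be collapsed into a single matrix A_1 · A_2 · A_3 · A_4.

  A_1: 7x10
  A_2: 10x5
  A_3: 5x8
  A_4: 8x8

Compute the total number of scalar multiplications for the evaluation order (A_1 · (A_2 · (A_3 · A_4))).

1280

(A_3 · A_4): 5×8 by 8×8 → 5×8, cost 5·8·8 = 320
(A_2 · (A_3 · A_4)): 10×5 by 5×8 → 10×8, cost 10·5·8 = 400; cumulative 720
(A_1 · (A_2 · (A_3 · A_4))): 7×10 by 10×8 → 7×8, cost 7·10·8 = 560; cumulative 1280
Total: 1280 scalar multiplications.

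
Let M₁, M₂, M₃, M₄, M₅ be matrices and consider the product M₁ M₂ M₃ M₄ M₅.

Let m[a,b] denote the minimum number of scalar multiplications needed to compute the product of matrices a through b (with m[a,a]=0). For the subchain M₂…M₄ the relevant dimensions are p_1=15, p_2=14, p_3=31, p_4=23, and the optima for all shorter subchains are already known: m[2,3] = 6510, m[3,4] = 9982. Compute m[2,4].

m[2,4] = min over k∈[2,3] of m[2,k]+m[k+1,4]+p_{1}·p_k·p_{4}.
k=2: 0 + 9982 + 15·14·23 = 14812; k=3: 6510 + 0 + 15·31·23 = 17205.
Minimum: 14812 at k=2.

14812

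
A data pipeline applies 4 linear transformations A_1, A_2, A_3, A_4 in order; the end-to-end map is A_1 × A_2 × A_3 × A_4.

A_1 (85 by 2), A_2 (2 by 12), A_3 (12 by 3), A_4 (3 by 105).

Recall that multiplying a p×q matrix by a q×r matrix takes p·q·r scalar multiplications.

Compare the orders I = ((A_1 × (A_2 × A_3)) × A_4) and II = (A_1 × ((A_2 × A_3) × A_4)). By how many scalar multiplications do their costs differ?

Order I = ((A_1 × (A_2 × A_3)) × A_4): (A_2 × A_3): 2×12 by 12×3 → 2×3, cost 2·12·3 = 72; (A_1 × (A_2 × A_3)): 85×2 by 2×3 → 85×3, cost 85·2·3 = 510; cumulative 582; ((A_1 × (A_2 × A_3)) × A_4): 85×3 by 3×105 → 85×105, cost 85·3·105 = 26775; cumulative 27357. Total 27357.
Order II = (A_1 × ((A_2 × A_3) × A_4)): (A_2 × A_3): 2×12 by 12×3 → 2×3, cost 2·12·3 = 72; ((A_2 × A_3) × A_4): 2×3 by 3×105 → 2×105, cost 2·3·105 = 630; cumulative 702; (A_1 × ((A_2 × A_3) × A_4)): 85×2 by 2×105 → 85×105, cost 85·2·105 = 17850; cumulative 18552. Total 18552.
Difference: |27357 − 18552| = 8805.

8805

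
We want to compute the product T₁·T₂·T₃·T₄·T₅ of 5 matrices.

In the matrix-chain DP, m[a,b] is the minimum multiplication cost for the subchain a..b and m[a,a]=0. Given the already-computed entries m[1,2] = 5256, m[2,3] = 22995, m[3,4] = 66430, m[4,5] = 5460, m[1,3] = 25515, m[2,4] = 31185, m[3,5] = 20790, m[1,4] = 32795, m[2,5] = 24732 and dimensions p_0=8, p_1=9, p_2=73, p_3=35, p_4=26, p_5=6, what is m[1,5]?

m[1,5] = min over k∈[1,4] of m[1,k]+m[k+1,5]+p_{0}·p_k·p_{5}.
k=1: 0 + 24732 + 8·9·6 = 25164; k=2: 5256 + 20790 + 8·73·6 = 29550; k=3: 25515 + 5460 + 8·35·6 = 32655; k=4: 32795 + 0 + 8·26·6 = 34043.
Minimum: 25164 at k=1.

25164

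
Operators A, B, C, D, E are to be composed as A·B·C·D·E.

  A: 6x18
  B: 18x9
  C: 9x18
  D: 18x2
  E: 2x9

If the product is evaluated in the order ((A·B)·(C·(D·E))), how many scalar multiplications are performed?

(A·B): 6×18 by 18×9 → 6×9, cost 6·18·9 = 972
(D·E): 18×2 by 2×9 → 18×9, cost 18·2·9 = 324
(C·(D·E)): 9×18 by 18×9 → 9×9, cost 9·18·9 = 1458; cumulative 1782
((A·B)·(C·(D·E))): 6×9 by 9×9 → 6×9, cost 6·9·9 = 486; cumulative 3240
Total: 3240 scalar multiplications.

3240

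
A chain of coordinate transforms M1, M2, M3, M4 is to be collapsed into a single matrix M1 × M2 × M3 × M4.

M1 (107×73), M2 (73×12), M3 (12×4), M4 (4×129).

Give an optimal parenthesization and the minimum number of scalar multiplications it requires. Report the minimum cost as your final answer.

Adjacent pairs: M1M2 = 107·73·12 = 93732; M2M3 = 73·12·4 = 3504; M3M4 = 12·4·129 = 6192.
Length 3: M1..M3: k=1: 0+3504+107·73·4=34748; k=2: 93732+0+107·12·4=98868 → min 34748 | M2..M4: k=2: 0+6192+73·12·129=119196; k=3: 3504+0+73·4·129=41172 → min 41172.
Length 4: M1..M4: k=1: 0+41172+107·73·129=1048791; k=2: 93732+6192+107·12·129=265560; k=3: 34748+0+107·4·129=89960 → min 89960.
Optimal parenthesization: ((M1 × (M2 × M3)) × M4) with cost 89960.

89960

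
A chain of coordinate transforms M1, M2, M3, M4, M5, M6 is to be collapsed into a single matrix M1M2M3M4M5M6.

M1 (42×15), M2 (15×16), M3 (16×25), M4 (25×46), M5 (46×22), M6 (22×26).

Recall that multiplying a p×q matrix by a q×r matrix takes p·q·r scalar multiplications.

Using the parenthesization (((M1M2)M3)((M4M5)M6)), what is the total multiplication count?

(M1M2): 42×15 by 15×16 → 42×16, cost 42·15·16 = 10080
((M1M2)M3): 42×16 by 16×25 → 42×25, cost 42·16·25 = 16800; cumulative 26880
(M4M5): 25×46 by 46×22 → 25×22, cost 25·46·22 = 25300
((M4M5)M6): 25×22 by 22×26 → 25×26, cost 25·22·26 = 14300; cumulative 39600
(((M1M2)M3)((M4M5)M6)): 42×25 by 25×26 → 42×26, cost 42·25·26 = 27300; cumulative 93780
Total: 93780 scalar multiplications.

93780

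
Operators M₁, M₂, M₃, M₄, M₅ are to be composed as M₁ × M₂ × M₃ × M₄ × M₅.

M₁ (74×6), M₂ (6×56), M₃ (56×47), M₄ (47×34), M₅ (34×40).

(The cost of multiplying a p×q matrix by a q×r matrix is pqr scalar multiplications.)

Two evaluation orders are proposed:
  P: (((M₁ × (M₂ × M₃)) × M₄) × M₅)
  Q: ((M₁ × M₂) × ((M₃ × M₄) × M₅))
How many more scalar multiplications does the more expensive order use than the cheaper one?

Order P = (((M₁ × (M₂ × M₃)) × M₄) × M₅): (M₂ × M₃): 6×56 by 56×47 → 6×47, cost 6·56·47 = 15792; (M₁ × (M₂ × M₃)): 74×6 by 6×47 → 74×47, cost 74·6·47 = 20868; cumulative 36660; ((M₁ × (M₂ × M₃)) × M₄): 74×47 by 47×34 → 74×34, cost 74·47·34 = 118252; cumulative 154912; (((M₁ × (M₂ × M₃)) × M₄) × M₅): 74×34 by 34×40 → 74×40, cost 74·34·40 = 100640; cumulative 255552. Total 255552.
Order Q = ((M₁ × M₂) × ((M₃ × M₄) × M₅)): (M₁ × M₂): 74×6 by 6×56 → 74×56, cost 74·6·56 = 24864; (M₃ × M₄): 56×47 by 47×34 → 56×34, cost 56·47·34 = 89488; ((M₃ × M₄) × M₅): 56×34 by 34×40 → 56×40, cost 56·34·40 = 76160; cumulative 165648; ((M₁ × M₂) × ((M₃ × M₄) × M₅)): 74×56 by 56×40 → 74×40, cost 74·56·40 = 165760; cumulative 356272. Total 356272.
Difference: |255552 − 356272| = 100720.

100720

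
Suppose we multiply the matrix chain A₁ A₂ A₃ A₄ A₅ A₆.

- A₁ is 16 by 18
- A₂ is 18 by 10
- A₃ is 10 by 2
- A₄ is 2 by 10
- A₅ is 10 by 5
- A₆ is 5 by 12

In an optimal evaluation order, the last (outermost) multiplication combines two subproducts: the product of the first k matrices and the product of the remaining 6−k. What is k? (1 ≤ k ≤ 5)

3

Adjacent pairs: A₁A₂ = 16·18·10 = 2880; A₂A₃ = 18·10·2 = 360; A₃A₄ = 10·2·10 = 200; A₄A₅ = 2·10·5 = 100; A₅A₆ = 10·5·12 = 600.
Length 3: A₁..A₃: k=1: 0+360+16·18·2=936; k=2: 2880+0+16·10·2=3200 → min 936 | A₂..A₄: k=2: 0+200+18·10·10=2000; k=3: 360+0+18·2·10=720 → min 720 | A₃..A₅: k=3: 0+100+10·2·5=200; k=4: 200+0+10·10·5=700 → min 200 | A₄..A₆: k=4: 0+600+2·10·12=840; k=5: 100+0+2·5·12=220 → min 220.
Length 4: A₁..A₄: k=1: 0+720+16·18·10=3600; k=2: 2880+200+16·10·10=4680; k=3: 936+0+16·2·10=1256 → min 1256 | A₂..A₅: k=2: 0+200+18·10·5=1100; k=3: 360+100+18·2·5=640; k=4: 720+0+18·10·5=1620 → min 640 | A₃..A₆: k=3: 0+220+10·2·12=460; k=4: 200+600+10·10·12=2000; k=5: 200+0+10·5·12=800 → min 460.
Length 5: A₁..A₅: k=1: 0+640+16·18·5=2080; k=2: 2880+200+16·10·5=3880; k=3: 936+100+16·2·5=1196; k=4: 1256+0+16·10·5=2056 → min 1196 | A₂..A₆: k=2: 0+460+18·10·12=2620; k=3: 360+220+18·2·12=1012; k=4: 720+600+18·10·12=3480; k=5: 640+0+18·5·12=1720 → min 1012.
Top-level splits: k=1: (A₁..A₁)·(A₂..A₆) → 0+1012+16·18·12 = 4468; k=2: (A₁..A₂)·(A₃..A₆) → 2880+460+16·10·12 = 5260; k=3: (A₁..A₃)·(A₄..A₆) → 936+220+16·2·12 = 1540; k=4: (A₁..A₄)·(A₅..A₆) → 1256+600+16·10·12 = 3776; k=5: (A₁..A₅)·(A₆..A₆) → 1196+0+16·5·12 = 2156.
Best split is after A₃, i.e. k = 3.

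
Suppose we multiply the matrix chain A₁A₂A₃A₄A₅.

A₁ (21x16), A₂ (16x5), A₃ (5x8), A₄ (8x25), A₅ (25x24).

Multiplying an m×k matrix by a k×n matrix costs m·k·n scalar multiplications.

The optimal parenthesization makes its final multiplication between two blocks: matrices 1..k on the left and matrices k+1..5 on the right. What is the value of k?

2

Adjacent pairs: A₁A₂ = 21·16·5 = 1680; A₂A₃ = 16·5·8 = 640; A₃A₄ = 5·8·25 = 1000; A₄A₅ = 8·25·24 = 4800.
Length 3: A₁..A₃: k=1: 0+640+21·16·8=3328; k=2: 1680+0+21·5·8=2520 → min 2520 | A₂..A₄: k=2: 0+1000+16·5·25=3000; k=3: 640+0+16·8·25=3840 → min 3000 | A₃..A₅: k=3: 0+4800+5·8·24=5760; k=4: 1000+0+5·25·24=4000 → min 4000.
Length 4: A₁..A₄: k=1: 0+3000+21·16·25=11400; k=2: 1680+1000+21·5·25=5305; k=3: 2520+0+21·8·25=6720 → min 5305 | A₂..A₅: k=2: 0+4000+16·5·24=5920; k=3: 640+4800+16·8·24=8512; k=4: 3000+0+16·25·24=12600 → min 5920.
Top-level splits: k=1: (A₁..A₁)·(A₂..A₅) → 0+5920+21·16·24 = 13984; k=2: (A₁..A₂)·(A₃..A₅) → 1680+4000+21·5·24 = 8200; k=3: (A₁..A₃)·(A₄..A₅) → 2520+4800+21·8·24 = 11352; k=4: (A₁..A₄)·(A₅..A₅) → 5305+0+21·25·24 = 17905.
Best split is after A₂, i.e. k = 2.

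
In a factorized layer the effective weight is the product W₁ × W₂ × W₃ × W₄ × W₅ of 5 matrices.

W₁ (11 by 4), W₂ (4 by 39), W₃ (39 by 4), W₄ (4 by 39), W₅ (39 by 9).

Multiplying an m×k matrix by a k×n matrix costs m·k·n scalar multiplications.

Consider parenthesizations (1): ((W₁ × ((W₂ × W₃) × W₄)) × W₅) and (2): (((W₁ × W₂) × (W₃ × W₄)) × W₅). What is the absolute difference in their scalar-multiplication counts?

Order (1) = ((W₁ × ((W₂ × W₃) × W₄)) × W₅): (W₂ × W₃): 4×39 by 39×4 → 4×4, cost 4·39·4 = 624; ((W₂ × W₃) × W₄): 4×4 by 4×39 → 4×39, cost 4·4·39 = 624; cumulative 1248; (W₁ × ((W₂ × W₃) × W₄)): 11×4 by 4×39 → 11×39, cost 11·4·39 = 1716; cumulative 2964; ((W₁ × ((W₂ × W₃) × W₄)) × W₅): 11×39 by 39×9 → 11×9, cost 11·39·9 = 3861; cumulative 6825. Total 6825.
Order (2) = (((W₁ × W₂) × (W₃ × W₄)) × W₅): (W₁ × W₂): 11×4 by 4×39 → 11×39, cost 11·4·39 = 1716; (W₃ × W₄): 39×4 by 4×39 → 39×39, cost 39·4·39 = 6084; ((W₁ × W₂) × (W₃ × W₄)): 11×39 by 39×39 → 11×39, cost 11·39·39 = 16731; cumulative 24531; (((W₁ × W₂) × (W₃ × W₄)) × W₅): 11×39 by 39×9 → 11×9, cost 11·39·9 = 3861; cumulative 28392. Total 28392.
Difference: |6825 − 28392| = 21567.

21567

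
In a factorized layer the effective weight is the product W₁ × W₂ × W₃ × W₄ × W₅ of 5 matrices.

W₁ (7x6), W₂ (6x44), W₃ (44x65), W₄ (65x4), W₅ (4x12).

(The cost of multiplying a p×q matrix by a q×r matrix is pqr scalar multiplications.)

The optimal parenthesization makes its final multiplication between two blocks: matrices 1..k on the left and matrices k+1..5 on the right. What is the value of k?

Adjacent pairs: W₁W₂ = 7·6·44 = 1848; W₂W₃ = 6·44·65 = 17160; W₃W₄ = 44·65·4 = 11440; W₄W₅ = 65·4·12 = 3120.
Length 3: W₁..W₃: k=1: 0+17160+7·6·65=19890; k=2: 1848+0+7·44·65=21868 → min 19890 | W₂..W₄: k=2: 0+11440+6·44·4=12496; k=3: 17160+0+6·65·4=18720 → min 12496 | W₃..W₅: k=3: 0+3120+44·65·12=37440; k=4: 11440+0+44·4·12=13552 → min 13552.
Length 4: W₁..W₄: k=1: 0+12496+7·6·4=12664; k=2: 1848+11440+7·44·4=14520; k=3: 19890+0+7·65·4=21710 → min 12664 | W₂..W₅: k=2: 0+13552+6·44·12=16720; k=3: 17160+3120+6·65·12=24960; k=4: 12496+0+6·4·12=12784 → min 12784.
Top-level splits: k=1: (W₁..W₁)·(W₂..W₅) → 0+12784+7·6·12 = 13288; k=2: (W₁..W₂)·(W₃..W₅) → 1848+13552+7·44·12 = 19096; k=3: (W₁..W₃)·(W₄..W₅) → 19890+3120+7·65·12 = 28470; k=4: (W₁..W₄)·(W₅..W₅) → 12664+0+7·4·12 = 13000.
Best split is after W₄, i.e. k = 4.

4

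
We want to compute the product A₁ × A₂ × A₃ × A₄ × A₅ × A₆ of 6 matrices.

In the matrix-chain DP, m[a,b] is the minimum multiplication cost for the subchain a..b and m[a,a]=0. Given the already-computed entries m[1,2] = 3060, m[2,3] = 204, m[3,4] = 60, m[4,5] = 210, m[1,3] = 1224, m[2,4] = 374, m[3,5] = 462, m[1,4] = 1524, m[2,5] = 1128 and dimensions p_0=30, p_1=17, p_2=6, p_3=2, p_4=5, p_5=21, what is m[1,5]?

m[1,5] = min over k∈[1,4] of m[1,k]+m[k+1,5]+p_{0}·p_k·p_{5}.
k=1: 0 + 1128 + 30·17·21 = 11838; k=2: 3060 + 462 + 30·6·21 = 7302; k=3: 1224 + 210 + 30·2·21 = 2694; k=4: 1524 + 0 + 30·5·21 = 4674.
Minimum: 2694 at k=3.

2694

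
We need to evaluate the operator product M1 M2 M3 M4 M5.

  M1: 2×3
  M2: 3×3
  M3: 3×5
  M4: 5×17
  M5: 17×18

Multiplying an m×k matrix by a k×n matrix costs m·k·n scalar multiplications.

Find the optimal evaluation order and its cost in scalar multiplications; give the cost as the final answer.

Adjacent pairs: M1M2 = 2·3·3 = 18; M2M3 = 3·3·5 = 45; M3M4 = 3·5·17 = 255; M4M5 = 5·17·18 = 1530.
Length 3: M1..M3: k=1: 0+45+2·3·5=75; k=2: 18+0+2·3·5=48 → min 48 | M2..M4: k=2: 0+255+3·3·17=408; k=3: 45+0+3·5·17=300 → min 300 | M3..M5: k=3: 0+1530+3·5·18=1800; k=4: 255+0+3·17·18=1173 → min 1173.
Length 4: M1..M4: k=1: 0+300+2·3·17=402; k=2: 18+255+2·3·17=375; k=3: 48+0+2·5·17=218 → min 218 | M2..M5: k=2: 0+1173+3·3·18=1335; k=3: 45+1530+3·5·18=1845; k=4: 300+0+3·17·18=1218 → min 1218.
Length 5: M1..M5: k=1: 0+1218+2·3·18=1326; k=2: 18+1173+2·3·18=1299; k=3: 48+1530+2·5·18=1758; k=4: 218+0+2·17·18=830 → min 830.
Optimal parenthesization: ((((M1 M2) M3) M4) M5) with cost 830.

830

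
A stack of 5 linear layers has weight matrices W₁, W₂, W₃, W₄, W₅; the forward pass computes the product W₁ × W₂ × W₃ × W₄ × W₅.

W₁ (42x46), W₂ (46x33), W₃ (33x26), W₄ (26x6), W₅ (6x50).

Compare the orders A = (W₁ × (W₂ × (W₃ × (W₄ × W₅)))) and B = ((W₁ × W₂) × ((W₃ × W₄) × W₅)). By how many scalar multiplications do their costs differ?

75096

Order A = (W₁ × (W₂ × (W₃ × (W₄ × W₅)))): (W₄ × W₅): 26×6 by 6×50 → 26×50, cost 26·6·50 = 7800; (W₃ × (W₄ × W₅)): 33×26 by 26×50 → 33×50, cost 33·26·50 = 42900; cumulative 50700; (W₂ × (W₃ × (W₄ × W₅))): 46×33 by 33×50 → 46×50, cost 46·33·50 = 75900; cumulative 126600; (W₁ × (W₂ × (W₃ × (W₄ × W₅)))): 42×46 by 46×50 → 42×50, cost 42·46·50 = 96600; cumulative 223200. Total 223200.
Order B = ((W₁ × W₂) × ((W₃ × W₄) × W₅)): (W₁ × W₂): 42×46 by 46×33 → 42×33, cost 42·46·33 = 63756; (W₃ × W₄): 33×26 by 26×6 → 33×6, cost 33·26·6 = 5148; ((W₃ × W₄) × W₅): 33×6 by 6×50 → 33×50, cost 33·6·50 = 9900; cumulative 15048; ((W₁ × W₂) × ((W₃ × W₄) × W₅)): 42×33 by 33×50 → 42×50, cost 42·33·50 = 69300; cumulative 148104. Total 148104.
Difference: |223200 − 148104| = 75096.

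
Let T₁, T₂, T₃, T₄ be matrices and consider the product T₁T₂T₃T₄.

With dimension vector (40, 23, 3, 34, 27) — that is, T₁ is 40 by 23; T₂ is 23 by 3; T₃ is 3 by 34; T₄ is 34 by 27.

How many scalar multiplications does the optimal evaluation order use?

Adjacent pairs: T₁T₂ = 40·23·3 = 2760; T₂T₃ = 23·3·34 = 2346; T₃T₄ = 3·34·27 = 2754.
Length 3: T₁..T₃: k=1: 0+2346+40·23·34=33626; k=2: 2760+0+40·3·34=6840 → min 6840 | T₂..T₄: k=2: 0+2754+23·3·27=4617; k=3: 2346+0+23·34·27=23460 → min 4617.
Length 4: T₁..T₄: k=1: 0+4617+40·23·27=29457; k=2: 2760+2754+40·3·27=8754; k=3: 6840+0+40·34·27=43560 → min 8754.
Optimal order: ((T₁T₂)(T₃T₄)) with cost 8754.

8754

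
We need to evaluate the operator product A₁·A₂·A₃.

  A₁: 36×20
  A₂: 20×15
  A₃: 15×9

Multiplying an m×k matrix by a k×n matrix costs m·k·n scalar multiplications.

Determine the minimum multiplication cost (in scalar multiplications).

Order (A₁·(A₂·A₃)): (A₂·A₃): 20×15 by 15×9 → 20×9, cost 20·15·9 = 2700; (A₁·(A₂·A₃)): 36×20 by 20×9 → 36×9, cost 36·20·9 = 6480; cumulative 9180. Total 9180.
Order ((A₁·A₂)·A₃): (A₁·A₂): 36×20 by 20×15 → 36×15, cost 36·20·15 = 10800; ((A₁·A₂)·A₃): 36×15 by 15×9 → 36×9, cost 36·15·9 = 4860; cumulative 15660. Total 15660.
Minimum: 9180.

9180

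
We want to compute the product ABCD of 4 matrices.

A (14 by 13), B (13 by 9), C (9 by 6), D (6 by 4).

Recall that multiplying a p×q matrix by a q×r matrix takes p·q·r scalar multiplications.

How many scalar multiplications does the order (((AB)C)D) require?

2730

(AB): 14×13 by 13×9 → 14×9, cost 14·13·9 = 1638
((AB)C): 14×9 by 9×6 → 14×6, cost 14·9·6 = 756; cumulative 2394
(((AB)C)D): 14×6 by 6×4 → 14×4, cost 14·6·4 = 336; cumulative 2730
Total: 2730 scalar multiplications.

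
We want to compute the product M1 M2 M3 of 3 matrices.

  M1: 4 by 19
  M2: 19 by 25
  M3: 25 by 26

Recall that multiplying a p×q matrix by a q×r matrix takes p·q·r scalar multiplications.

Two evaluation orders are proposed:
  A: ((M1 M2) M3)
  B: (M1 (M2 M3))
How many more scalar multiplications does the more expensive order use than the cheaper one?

Order A = ((M1 M2) M3): (M1 M2): 4×19 by 19×25 → 4×25, cost 4·19·25 = 1900; ((M1 M2) M3): 4×25 by 25×26 → 4×26, cost 4·25·26 = 2600; cumulative 4500. Total 4500.
Order B = (M1 (M2 M3)): (M2 M3): 19×25 by 25×26 → 19×26, cost 19·25·26 = 12350; (M1 (M2 M3)): 4×19 by 19×26 → 4×26, cost 4·19·26 = 1976; cumulative 14326. Total 14326.
Difference: |4500 − 14326| = 9826.

9826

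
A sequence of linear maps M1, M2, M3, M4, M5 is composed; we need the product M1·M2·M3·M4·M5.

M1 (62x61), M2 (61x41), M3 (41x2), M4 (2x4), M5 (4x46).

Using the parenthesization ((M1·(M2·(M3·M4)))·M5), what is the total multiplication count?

(M3·M4): 41×2 by 2×4 → 41×4, cost 41·2·4 = 328
(M2·(M3·M4)): 61×41 by 41×4 → 61×4, cost 61·41·4 = 10004; cumulative 10332
(M1·(M2·(M3·M4))): 62×61 by 61×4 → 62×4, cost 62·61·4 = 15128; cumulative 25460
((M1·(M2·(M3·M4)))·M5): 62×4 by 4×46 → 62×46, cost 62·4·46 = 11408; cumulative 36868
Total: 36868 scalar multiplications.

36868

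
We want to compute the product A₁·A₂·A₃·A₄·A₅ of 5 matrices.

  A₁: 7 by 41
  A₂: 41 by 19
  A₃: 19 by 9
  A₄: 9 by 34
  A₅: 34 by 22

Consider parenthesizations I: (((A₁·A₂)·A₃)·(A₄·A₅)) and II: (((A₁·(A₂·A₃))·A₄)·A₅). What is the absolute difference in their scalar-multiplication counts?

2204

Order I = (((A₁·A₂)·A₃)·(A₄·A₅)): (A₁·A₂): 7×41 by 41×19 → 7×19, cost 7·41·19 = 5453; ((A₁·A₂)·A₃): 7×19 by 19×9 → 7×9, cost 7·19·9 = 1197; cumulative 6650; (A₄·A₅): 9×34 by 34×22 → 9×22, cost 9·34·22 = 6732; (((A₁·A₂)·A₃)·(A₄·A₅)): 7×9 by 9×22 → 7×22, cost 7·9·22 = 1386; cumulative 14768. Total 14768.
Order II = (((A₁·(A₂·A₃))·A₄)·A₅): (A₂·A₃): 41×19 by 19×9 → 41×9, cost 41·19·9 = 7011; (A₁·(A₂·A₃)): 7×41 by 41×9 → 7×9, cost 7·41·9 = 2583; cumulative 9594; ((A₁·(A₂·A₃))·A₄): 7×9 by 9×34 → 7×34, cost 7·9·34 = 2142; cumulative 11736; (((A₁·(A₂·A₃))·A₄)·A₅): 7×34 by 34×22 → 7×22, cost 7·34·22 = 5236; cumulative 16972. Total 16972.
Difference: |14768 − 16972| = 2204.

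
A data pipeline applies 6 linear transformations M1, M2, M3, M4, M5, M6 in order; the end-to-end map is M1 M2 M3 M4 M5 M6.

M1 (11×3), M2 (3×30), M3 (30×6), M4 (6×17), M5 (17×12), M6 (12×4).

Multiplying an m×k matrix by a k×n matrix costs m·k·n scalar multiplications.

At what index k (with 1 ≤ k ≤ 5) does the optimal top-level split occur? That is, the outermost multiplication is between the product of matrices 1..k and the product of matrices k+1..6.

Adjacent pairs: M1M2 = 11·3·30 = 990; M2M3 = 3·30·6 = 540; M3M4 = 30·6·17 = 3060; M4M5 = 6·17·12 = 1224; M5M6 = 17·12·4 = 816.
Length 3: M1..M3: k=1: 0+540+11·3·6=738; k=2: 990+0+11·30·6=2970 → min 738 | M2..M4: k=2: 0+3060+3·30·17=4590; k=3: 540+0+3·6·17=846 → min 846 | M3..M5: k=3: 0+1224+30·6·12=3384; k=4: 3060+0+30·17·12=9180 → min 3384 | M4..M6: k=4: 0+816+6·17·4=1224; k=5: 1224+0+6·12·4=1512 → min 1224.
Length 4: M1..M4: k=1: 0+846+11·3·17=1407; k=2: 990+3060+11·30·17=9660; k=3: 738+0+11·6·17=1860 → min 1407 | M2..M5: k=2: 0+3384+3·30·12=4464; k=3: 540+1224+3·6·12=1980; k=4: 846+0+3·17·12=1458 → min 1458 | M3..M6: k=3: 0+1224+30·6·4=1944; k=4: 3060+816+30·17·4=5916; k=5: 3384+0+30·12·4=4824 → min 1944.
Length 5: M1..M5: k=1: 0+1458+11·3·12=1854; k=2: 990+3384+11·30·12=8334; k=3: 738+1224+11·6·12=2754; k=4: 1407+0+11·17·12=3651 → min 1854 | M2..M6: k=2: 0+1944+3·30·4=2304; k=3: 540+1224+3·6·4=1836; k=4: 846+816+3·17·4=1866; k=5: 1458+0+3·12·4=1602 → min 1602.
Top-level splits: k=1: (M1..M1)·(M2..M6) → 0+1602+11·3·4 = 1734; k=2: (M1..M2)·(M3..M6) → 990+1944+11·30·4 = 4254; k=3: (M1..M3)·(M4..M6) → 738+1224+11·6·4 = 2226; k=4: (M1..M4)·(M5..M6) → 1407+816+11·17·4 = 2971; k=5: (M1..M5)·(M6..M6) → 1854+0+11·12·4 = 2382.
Best split is after M1, i.e. k = 1.

1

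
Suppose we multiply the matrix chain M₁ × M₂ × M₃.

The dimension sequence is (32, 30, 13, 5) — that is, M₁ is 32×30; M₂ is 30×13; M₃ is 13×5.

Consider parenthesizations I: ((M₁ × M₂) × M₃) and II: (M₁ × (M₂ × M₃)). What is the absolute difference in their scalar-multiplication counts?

7810

Order I = ((M₁ × M₂) × M₃): (M₁ × M₂): 32×30 by 30×13 → 32×13, cost 32·30·13 = 12480; ((M₁ × M₂) × M₃): 32×13 by 13×5 → 32×5, cost 32·13·5 = 2080; cumulative 14560. Total 14560.
Order II = (M₁ × (M₂ × M₃)): (M₂ × M₃): 30×13 by 13×5 → 30×5, cost 30·13·5 = 1950; (M₁ × (M₂ × M₃)): 32×30 by 30×5 → 32×5, cost 32·30·5 = 4800; cumulative 6750. Total 6750.
Difference: |14560 − 6750| = 7810.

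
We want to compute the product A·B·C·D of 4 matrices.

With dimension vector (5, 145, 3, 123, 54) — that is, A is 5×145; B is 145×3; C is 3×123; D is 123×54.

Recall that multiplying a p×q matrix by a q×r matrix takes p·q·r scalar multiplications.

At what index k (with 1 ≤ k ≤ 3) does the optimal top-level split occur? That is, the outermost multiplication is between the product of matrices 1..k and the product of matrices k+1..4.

2

Adjacent pairs: AB = 5·145·3 = 2175; BC = 145·3·123 = 53505; CD = 3·123·54 = 19926.
Length 3: A..C: k=1: 0+53505+5·145·123=142680; k=2: 2175+0+5·3·123=4020 → min 4020 | B..D: k=2: 0+19926+145·3·54=43416; k=3: 53505+0+145·123·54=1016595 → min 43416.
Top-level splits: k=1: (A..A)·(B..D) → 0+43416+5·145·54 = 82566; k=2: (A..B)·(C..D) → 2175+19926+5·3·54 = 22911; k=3: (A..C)·(D..D) → 4020+0+5·123·54 = 37230.
Best split is after B, i.e. k = 2.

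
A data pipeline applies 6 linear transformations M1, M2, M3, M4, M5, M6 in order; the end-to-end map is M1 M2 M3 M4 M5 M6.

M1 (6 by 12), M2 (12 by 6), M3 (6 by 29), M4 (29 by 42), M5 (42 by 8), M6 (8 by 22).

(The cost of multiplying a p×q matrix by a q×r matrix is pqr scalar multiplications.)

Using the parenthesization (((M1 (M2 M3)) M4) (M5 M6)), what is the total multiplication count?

24420

(M2 M3): 12×6 by 6×29 → 12×29, cost 12·6·29 = 2088
(M1 (M2 M3)): 6×12 by 12×29 → 6×29, cost 6·12·29 = 2088; cumulative 4176
((M1 (M2 M3)) M4): 6×29 by 29×42 → 6×42, cost 6·29·42 = 7308; cumulative 11484
(M5 M6): 42×8 by 8×22 → 42×22, cost 42·8·22 = 7392
(((M1 (M2 M3)) M4) (M5 M6)): 6×42 by 42×22 → 6×22, cost 6·42·22 = 5544; cumulative 24420
Total: 24420 scalar multiplications.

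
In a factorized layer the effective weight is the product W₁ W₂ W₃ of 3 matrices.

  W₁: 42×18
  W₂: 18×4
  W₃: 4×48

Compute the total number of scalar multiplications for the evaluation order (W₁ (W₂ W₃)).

39744

(W₂ W₃): 18×4 by 4×48 → 18×48, cost 18·4·48 = 3456
(W₁ (W₂ W₃)): 42×18 by 18×48 → 42×48, cost 42·18·48 = 36288; cumulative 39744
Total: 39744 scalar multiplications.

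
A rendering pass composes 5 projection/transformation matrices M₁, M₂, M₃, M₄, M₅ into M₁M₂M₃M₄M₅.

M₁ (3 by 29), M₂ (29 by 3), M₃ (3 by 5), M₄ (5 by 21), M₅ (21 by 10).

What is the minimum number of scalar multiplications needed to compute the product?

Adjacent pairs: M₁M₂ = 3·29·3 = 261; M₂M₃ = 29·3·5 = 435; M₃M₄ = 3·5·21 = 315; M₄M₅ = 5·21·10 = 1050.
Length 3: M₁..M₃: k=1: 0+435+3·29·5=870; k=2: 261+0+3·3·5=306 → min 306 | M₂..M₄: k=2: 0+315+29·3·21=2142; k=3: 435+0+29·5·21=3480 → min 2142 | M₃..M₅: k=3: 0+1050+3·5·10=1200; k=4: 315+0+3·21·10=945 → min 945.
Length 4: M₁..M₄: k=1: 0+2142+3·29·21=3969; k=2: 261+315+3·3·21=765; k=3: 306+0+3·5·21=621 → min 621 | M₂..M₅: k=2: 0+945+29·3·10=1815; k=3: 435+1050+29·5·10=2935; k=4: 2142+0+29·21·10=8232 → min 1815.
Length 5: M₁..M₅: k=1: 0+1815+3·29·10=2685; k=2: 261+945+3·3·10=1296; k=3: 306+1050+3·5·10=1506; k=4: 621+0+3·21·10=1251 → min 1251.
Optimal order: ((((M₁M₂)M₃)M₄)M₅) with cost 1251.

1251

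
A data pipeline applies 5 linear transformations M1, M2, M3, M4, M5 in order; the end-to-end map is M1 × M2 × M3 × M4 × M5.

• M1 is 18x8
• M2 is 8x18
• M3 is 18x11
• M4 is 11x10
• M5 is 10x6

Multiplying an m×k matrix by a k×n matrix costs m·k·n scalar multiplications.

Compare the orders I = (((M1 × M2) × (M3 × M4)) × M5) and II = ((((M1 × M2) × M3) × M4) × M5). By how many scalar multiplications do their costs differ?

Order I = (((M1 × M2) × (M3 × M4)) × M5): (M1 × M2): 18×8 by 8×18 → 18×18, cost 18·8·18 = 2592; (M3 × M4): 18×11 by 11×10 → 18×10, cost 18·11·10 = 1980; ((M1 × M2) × (M3 × M4)): 18×18 by 18×10 → 18×10, cost 18·18·10 = 3240; cumulative 7812; (((M1 × M2) × (M3 × M4)) × M5): 18×10 by 10×6 → 18×6, cost 18·10·6 = 1080; cumulative 8892. Total 8892.
Order II = ((((M1 × M2) × M3) × M4) × M5): (M1 × M2): 18×8 by 8×18 → 18×18, cost 18·8·18 = 2592; ((M1 × M2) × M3): 18×18 by 18×11 → 18×11, cost 18·18·11 = 3564; cumulative 6156; (((M1 × M2) × M3) × M4): 18×11 by 11×10 → 18×10, cost 18·11·10 = 1980; cumulative 8136; ((((M1 × M2) × M3) × M4) × M5): 18×10 by 10×6 → 18×6, cost 18·10·6 = 1080; cumulative 9216. Total 9216.
Difference: |8892 − 9216| = 324.

324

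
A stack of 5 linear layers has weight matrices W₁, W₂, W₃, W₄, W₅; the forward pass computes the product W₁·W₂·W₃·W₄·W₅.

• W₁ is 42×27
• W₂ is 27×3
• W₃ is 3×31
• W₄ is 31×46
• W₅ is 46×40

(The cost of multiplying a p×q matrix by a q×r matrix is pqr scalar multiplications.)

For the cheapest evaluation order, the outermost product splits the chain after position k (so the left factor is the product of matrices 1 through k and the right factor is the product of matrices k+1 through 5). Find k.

Adjacent pairs: W₁W₂ = 42·27·3 = 3402; W₂W₃ = 27·3·31 = 2511; W₃W₄ = 3·31·46 = 4278; W₄W₅ = 31·46·40 = 57040.
Length 3: W₁..W₃: k=1: 0+2511+42·27·31=37665; k=2: 3402+0+42·3·31=7308 → min 7308 | W₂..W₄: k=2: 0+4278+27·3·46=8004; k=3: 2511+0+27·31·46=41013 → min 8004 | W₃..W₅: k=3: 0+57040+3·31·40=60760; k=4: 4278+0+3·46·40=9798 → min 9798.
Length 4: W₁..W₄: k=1: 0+8004+42·27·46=60168; k=2: 3402+4278+42·3·46=13476; k=3: 7308+0+42·31·46=67200 → min 13476 | W₂..W₅: k=2: 0+9798+27·3·40=13038; k=3: 2511+57040+27·31·40=93031; k=4: 8004+0+27·46·40=57684 → min 13038.
Top-level splits: k=1: (W₁..W₁)·(W₂..W₅) → 0+13038+42·27·40 = 58398; k=2: (W₁..W₂)·(W₃..W₅) → 3402+9798+42·3·40 = 18240; k=3: (W₁..W₃)·(W₄..W₅) → 7308+57040+42·31·40 = 116428; k=4: (W₁..W₄)·(W₅..W₅) → 13476+0+42·46·40 = 90756.
Best split is after W₂, i.e. k = 2.

2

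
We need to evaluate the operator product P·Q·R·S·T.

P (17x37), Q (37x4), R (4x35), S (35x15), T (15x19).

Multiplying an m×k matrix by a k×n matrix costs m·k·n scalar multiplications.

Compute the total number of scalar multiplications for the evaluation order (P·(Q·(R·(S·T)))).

(S·T): 35×15 by 15×19 → 35×19, cost 35·15·19 = 9975
(R·(S·T)): 4×35 by 35×19 → 4×19, cost 4·35·19 = 2660; cumulative 12635
(Q·(R·(S·T))): 37×4 by 4×19 → 37×19, cost 37·4·19 = 2812; cumulative 15447
(P·(Q·(R·(S·T)))): 17×37 by 37×19 → 17×19, cost 17·37·19 = 11951; cumulative 27398
Total: 27398 scalar multiplications.

27398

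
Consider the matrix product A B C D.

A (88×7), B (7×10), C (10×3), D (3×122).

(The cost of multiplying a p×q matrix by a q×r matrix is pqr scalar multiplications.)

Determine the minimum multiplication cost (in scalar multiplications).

Adjacent pairs: AB = 88·7·10 = 6160; BC = 7·10·3 = 210; CD = 10·3·122 = 3660.
Length 3: A..C: k=1: 0+210+88·7·3=2058; k=2: 6160+0+88·10·3=8800 → min 2058 | B..D: k=2: 0+3660+7·10·122=12200; k=3: 210+0+7·3·122=2772 → min 2772.
Length 4: A..D: k=1: 0+2772+88·7·122=77924; k=2: 6160+3660+88·10·122=117180; k=3: 2058+0+88·3·122=34266 → min 34266.
Optimal order: ((A (B C)) D) with cost 34266.

34266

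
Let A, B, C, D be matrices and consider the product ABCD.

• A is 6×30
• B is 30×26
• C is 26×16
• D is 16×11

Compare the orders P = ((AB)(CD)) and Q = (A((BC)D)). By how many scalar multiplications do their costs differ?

Order P = ((AB)(CD)): (AB): 6×30 by 30×26 → 6×26, cost 6·30·26 = 4680; (CD): 26×16 by 16×11 → 26×11, cost 26·16·11 = 4576; ((AB)(CD)): 6×26 by 26×11 → 6×11, cost 6·26·11 = 1716; cumulative 10972. Total 10972.
Order Q = (A((BC)D)): (BC): 30×26 by 26×16 → 30×16, cost 30·26·16 = 12480; ((BC)D): 30×16 by 16×11 → 30×11, cost 30·16·11 = 5280; cumulative 17760; (A((BC)D)): 6×30 by 30×11 → 6×11, cost 6·30·11 = 1980; cumulative 19740. Total 19740.
Difference: |10972 − 19740| = 8768.

8768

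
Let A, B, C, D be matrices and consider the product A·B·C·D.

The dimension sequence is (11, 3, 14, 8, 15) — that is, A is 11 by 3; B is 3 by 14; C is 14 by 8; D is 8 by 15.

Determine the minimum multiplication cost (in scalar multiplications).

Adjacent pairs: AB = 11·3·14 = 462; BC = 3·14·8 = 336; CD = 14·8·15 = 1680.
Length 3: A..C: k=1: 0+336+11·3·8=600; k=2: 462+0+11·14·8=1694 → min 600 | B..D: k=2: 0+1680+3·14·15=2310; k=3: 336+0+3·8·15=696 → min 696.
Length 4: A..D: k=1: 0+696+11·3·15=1191; k=2: 462+1680+11·14·15=4452; k=3: 600+0+11·8·15=1920 → min 1191.
Optimal order: (A·((B·C)·D)) with cost 1191.

1191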